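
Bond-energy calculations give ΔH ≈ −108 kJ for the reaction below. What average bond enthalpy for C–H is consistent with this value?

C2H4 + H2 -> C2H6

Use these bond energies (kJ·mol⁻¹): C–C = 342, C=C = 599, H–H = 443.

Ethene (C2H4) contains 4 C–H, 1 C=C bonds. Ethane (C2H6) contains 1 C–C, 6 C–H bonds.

D(C–H) ≈ 404 kJ/mol

Let D be the C–H bond energy.
Σ(broken) = 4×D + 1×599 + 1×443 = 1042 + 4D
Σ(formed) = 1×342 + 6×D = 342 + 6D
ΔH = Σ(broken) − Σ(formed) = (1042 + 4D) − (342 + 6D) = +700 − 2D
Setting this equal to −108 kJ gives 2D = 808, so D = 404 kJ/mol.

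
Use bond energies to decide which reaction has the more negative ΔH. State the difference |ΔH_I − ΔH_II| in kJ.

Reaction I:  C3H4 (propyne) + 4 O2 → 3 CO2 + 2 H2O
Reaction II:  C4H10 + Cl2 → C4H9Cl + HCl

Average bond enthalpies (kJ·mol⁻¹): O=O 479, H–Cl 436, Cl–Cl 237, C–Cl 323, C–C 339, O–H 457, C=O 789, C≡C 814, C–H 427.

Reaction I, by 1690 kJ

Reaction I:
  Bonds broken (reactants):
    C≡C: 1 × 814 = 814
    C–C: 1 × 339 = 339
    C–H: 4 × 427 = 1708
    O=O: 4 × 479 = 1916
    Σ(broken) = 4777 kJ
  Bonds formed (products):
    C=O: 6 × 789 = 4734
    O–H: 4 × 457 = 1828
    Σ(formed) = 6562 kJ
  ΔH_I = 4777 − 6562 = −1785 kJ
Reaction II:
  Bonds broken (reactants):
    C–C: 3 × 339 = 1017
    C–H: 10 × 427 = 4270
    Cl–Cl: 1 × 237 = 237
    Σ(broken) = 5524 kJ
  Bonds formed (products):
    C–C: 3 × 339 = 1017
    C–Cl: 1 × 323 = 323
    C–H: 9 × 427 = 3843
    H–Cl: 1 × 436 = 436
    Σ(formed) = 5619 kJ
  ΔH_II = 5524 − 5619 = −95 kJ
ΔH_I − ΔH_II = −1690 kJ, so reaction I has the more negative ΔH; |ΔH_I − ΔH_II| = 1690 kJ.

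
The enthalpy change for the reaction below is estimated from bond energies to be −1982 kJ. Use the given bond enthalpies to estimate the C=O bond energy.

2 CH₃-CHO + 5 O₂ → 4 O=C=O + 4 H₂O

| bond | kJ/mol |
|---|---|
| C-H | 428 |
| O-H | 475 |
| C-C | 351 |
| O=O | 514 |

Let D be the C=O bond energy.
Σ(broken) = 2×351 + 8×428 + 2×D + 5×514 = 6696 + 2D
Σ(formed) = 8×D + 8×475 = 3800 + 8D
ΔH = Σ(broken) − Σ(formed) = (6696 + 2D) − (3800 + 8D) = +2896 − 6D
Setting this equal to −1982 kJ gives 6D = 4878, so D = 813 kJ/mol.

D(C=O) ≈ 813 kJ/mol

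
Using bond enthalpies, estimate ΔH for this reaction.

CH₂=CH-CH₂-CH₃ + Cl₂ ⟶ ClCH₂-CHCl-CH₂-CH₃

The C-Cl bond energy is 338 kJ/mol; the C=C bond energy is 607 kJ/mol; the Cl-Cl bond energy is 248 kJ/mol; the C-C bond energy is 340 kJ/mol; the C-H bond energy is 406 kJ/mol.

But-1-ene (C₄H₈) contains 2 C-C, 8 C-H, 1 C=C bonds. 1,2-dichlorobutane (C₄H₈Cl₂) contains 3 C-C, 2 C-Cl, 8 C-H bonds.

Bonds broken (reactants):
  C-C: 2 × 340 = 680
  C-H: 8 × 406 = 3248
  C=C: 1 × 607 = 607
  Cl-Cl: 1 × 248 = 248
  Σ(broken) = 4783 kJ
Bonds formed (products):
  C-C: 3 × 340 = 1020
  C-Cl: 2 × 338 = 676
  C-H: 8 × 406 = 3248
  Σ(formed) = 4944 kJ
ΔH = Σ(broken) − Σ(formed) = 4783 − 4944 = −161 kJ

ΔH ≈ −161 kJ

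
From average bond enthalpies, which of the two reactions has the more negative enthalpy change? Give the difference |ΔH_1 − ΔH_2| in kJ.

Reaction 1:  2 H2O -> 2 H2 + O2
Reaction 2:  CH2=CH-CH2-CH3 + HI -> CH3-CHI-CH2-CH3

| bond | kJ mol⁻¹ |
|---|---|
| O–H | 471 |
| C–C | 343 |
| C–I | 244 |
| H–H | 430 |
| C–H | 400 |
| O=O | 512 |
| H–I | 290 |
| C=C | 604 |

Reaction 2, by 605 kJ

Reaction 1:
  Bonds broken (reactants):
    O–H: 4 × 471 = 1884
    Σ(broken) = 1884 kJ
  Bonds formed (products):
    H–H: 2 × 430 = 860
    O=O: 1 × 512 = 512
    Σ(formed) = 1372 kJ
  ΔH_1 = 1884 − 1372 = +512 kJ
Reaction 2:
  Bonds broken (reactants):
    C–C: 2 × 343 = 686
    C–H: 8 × 400 = 3200
    C=C: 1 × 604 = 604
    H–I: 1 × 290 = 290
    Σ(broken) = 4780 kJ
  Bonds formed (products):
    C–C: 3 × 343 = 1029
    C–H: 9 × 400 = 3600
    C–I: 1 × 244 = 244
    Σ(formed) = 4873 kJ
  ΔH_2 = 4780 − 4873 = −93 kJ
ΔH_1 − ΔH_2 = +605 kJ, so reaction 2 has the more negative ΔH; |ΔH_1 − ΔH_2| = 605 kJ.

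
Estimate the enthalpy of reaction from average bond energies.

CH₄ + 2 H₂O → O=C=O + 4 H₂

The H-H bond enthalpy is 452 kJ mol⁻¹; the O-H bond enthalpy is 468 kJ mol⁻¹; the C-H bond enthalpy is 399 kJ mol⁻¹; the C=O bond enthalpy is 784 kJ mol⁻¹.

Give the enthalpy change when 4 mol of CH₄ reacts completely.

Bonds broken (reactants):
  C-H: 4 × 399 = 1596
  O-H: 4 × 468 = 1872
  Σ(broken) = 3468 kJ
Bonds formed (products):
  C=O: 2 × 784 = 1568
  H-H: 4 × 452 = 1808
  Σ(formed) = 3376 kJ
ΔH = Σ(broken) − Σ(formed) = 3468 − 3376 = +92 kJ
For 4× the reaction as written: 4 × (+92) = +368 kJ

ΔH = +368 kJ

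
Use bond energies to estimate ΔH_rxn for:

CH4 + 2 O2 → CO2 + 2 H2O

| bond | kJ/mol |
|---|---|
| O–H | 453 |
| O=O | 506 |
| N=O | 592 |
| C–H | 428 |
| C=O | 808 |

Bonds broken (reactants):
  C–H: 4 × 428 = 1712
  O=O: 2 × 506 = 1012
  Σ(broken) = 2724 kJ
Bonds formed (products):
  C=O: 2 × 808 = 1616
  O–H: 4 × 453 = 1812
  Σ(formed) = 3428 kJ
ΔH = Σ(broken) − Σ(formed) = 2724 − 3428 = −704 kJ

ΔH ≈ −704 kJ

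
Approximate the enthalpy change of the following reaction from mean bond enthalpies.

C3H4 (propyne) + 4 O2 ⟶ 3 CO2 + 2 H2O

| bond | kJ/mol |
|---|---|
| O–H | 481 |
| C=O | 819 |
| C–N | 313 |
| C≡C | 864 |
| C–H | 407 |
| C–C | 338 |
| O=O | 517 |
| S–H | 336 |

ΔH ≈ −1940 kJ

Bonds broken (reactants):
  C≡C: 1 × 864 = 864
  C–C: 1 × 338 = 338
  C–H: 4 × 407 = 1628
  O=O: 4 × 517 = 2068
  Σ(broken) = 4898 kJ
Bonds formed (products):
  C=O: 6 × 819 = 4914
  O–H: 4 × 481 = 1924
  Σ(formed) = 6838 kJ
ΔH = Σ(broken) − Σ(formed) = 4898 − 6838 = −1940 kJ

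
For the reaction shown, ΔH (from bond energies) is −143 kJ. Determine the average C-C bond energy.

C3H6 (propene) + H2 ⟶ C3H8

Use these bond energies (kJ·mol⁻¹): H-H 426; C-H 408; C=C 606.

D(C-C) ≈ 359 kJ/mol

Let D be the C-C bond energy.
Σ(broken) = 1×D + 6×408 + 1×606 + 1×426 = 3480 + D
Σ(formed) = 2×D + 8×408 = 3264 + 2D
ΔH = Σ(broken) − Σ(formed) = (3480 + D) − (3264 + 2D) = +216 − D
Setting this equal to −143 kJ gives D = 359 kJ/mol.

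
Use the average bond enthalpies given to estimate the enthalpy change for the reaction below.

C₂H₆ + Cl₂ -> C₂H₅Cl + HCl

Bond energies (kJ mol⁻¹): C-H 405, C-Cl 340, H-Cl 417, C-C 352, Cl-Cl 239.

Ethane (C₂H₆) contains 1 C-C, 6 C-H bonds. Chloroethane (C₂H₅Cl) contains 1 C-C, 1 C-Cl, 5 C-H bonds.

ΔH ≈ −113 kJ

Bonds broken (reactants):
  C-C: 1 × 352 = 352
  C-H: 6 × 405 = 2430
  Cl-Cl: 1 × 239 = 239
  Σ(broken) = 3021 kJ
Bonds formed (products):
  C-C: 1 × 352 = 352
  C-Cl: 1 × 340 = 340
  C-H: 5 × 405 = 2025
  H-Cl: 1 × 417 = 417
  Σ(formed) = 3134 kJ
ΔH = Σ(broken) − Σ(formed) = 3021 − 3134 = −113 kJ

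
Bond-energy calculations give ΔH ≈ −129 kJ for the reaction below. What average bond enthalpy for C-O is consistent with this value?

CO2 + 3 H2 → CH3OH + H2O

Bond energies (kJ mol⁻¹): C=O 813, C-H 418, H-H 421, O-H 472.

D(C-O) ≈ 348 kJ/mol

Let D be the C-O bond energy.
Σ(broken) = 2×813 + 3×421 = 2889
Σ(formed) = 3×418 + 1×D + 3×472 = 2670 + D
ΔH = Σ(broken) − Σ(formed) = (2889) − (2670 + D) = +219 − D
Setting this equal to −129 kJ gives D = 348 kJ/mol.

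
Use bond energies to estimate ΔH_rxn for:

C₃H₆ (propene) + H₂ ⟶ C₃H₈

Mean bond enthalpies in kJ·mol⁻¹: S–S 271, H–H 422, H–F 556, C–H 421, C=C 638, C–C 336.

ΔH ≈ −118 kJ

Bonds broken (reactants):
  C–C: 1 × 336 = 336
  C–H: 6 × 421 = 2526
  C=C: 1 × 638 = 638
  H–H: 1 × 422 = 422
  Σ(broken) = 3922 kJ
Bonds formed (products):
  C–C: 2 × 336 = 672
  C–H: 8 × 421 = 3368
  Σ(formed) = 4040 kJ
ΔH = Σ(broken) − Σ(formed) = 3922 − 4040 = −118 kJ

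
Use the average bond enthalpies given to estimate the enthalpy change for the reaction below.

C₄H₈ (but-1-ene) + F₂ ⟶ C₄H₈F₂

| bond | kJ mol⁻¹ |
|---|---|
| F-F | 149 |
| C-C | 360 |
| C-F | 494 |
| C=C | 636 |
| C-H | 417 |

ΔH ≈ −563 kJ

Bonds broken (reactants):
  C-C: 2 × 360 = 720
  C-H: 8 × 417 = 3336
  C=C: 1 × 636 = 636
  F-F: 1 × 149 = 149
  Σ(broken) = 4841 kJ
Bonds formed (products):
  C-C: 3 × 360 = 1080
  C-F: 2 × 494 = 988
  C-H: 8 × 417 = 3336
  Σ(formed) = 5404 kJ
ΔH = Σ(broken) − Σ(formed) = 4841 − 5404 = −563 kJ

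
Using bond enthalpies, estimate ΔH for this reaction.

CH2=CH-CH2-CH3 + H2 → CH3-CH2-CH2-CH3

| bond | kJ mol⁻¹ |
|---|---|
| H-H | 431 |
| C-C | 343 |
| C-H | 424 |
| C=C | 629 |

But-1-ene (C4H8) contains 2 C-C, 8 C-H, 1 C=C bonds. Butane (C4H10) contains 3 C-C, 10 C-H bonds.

ΔH ≈ −131 kJ

Bonds broken (reactants):
  C-C: 2 × 343 = 686
  C-H: 8 × 424 = 3392
  C=C: 1 × 629 = 629
  H-H: 1 × 431 = 431
  Σ(broken) = 5138 kJ
Bonds formed (products):
  C-C: 3 × 343 = 1029
  C-H: 10 × 424 = 4240
  Σ(formed) = 5269 kJ
ΔH = Σ(broken) − Σ(formed) = 5138 − 5269 = −131 kJ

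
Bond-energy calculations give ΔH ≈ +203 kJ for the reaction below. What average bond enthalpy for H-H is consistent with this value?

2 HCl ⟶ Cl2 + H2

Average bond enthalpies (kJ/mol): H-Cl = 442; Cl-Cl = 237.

D(H-H) ≈ 444 kJ/mol

Let D be the H-H bond energy.
Σ(broken) = 2×442 = 884
Σ(formed) = 1×237 + 1×D = 237 + D
ΔH = Σ(broken) − Σ(formed) = (884) − (237 + D) = +647 − D
Setting this equal to +203 kJ gives D = 444 kJ/mol.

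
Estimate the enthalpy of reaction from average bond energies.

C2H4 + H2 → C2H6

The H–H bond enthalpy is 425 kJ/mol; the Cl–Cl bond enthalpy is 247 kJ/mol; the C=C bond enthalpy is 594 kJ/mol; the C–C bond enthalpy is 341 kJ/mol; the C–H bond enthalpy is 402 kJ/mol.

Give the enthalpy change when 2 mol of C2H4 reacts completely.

Bonds broken (reactants):
  C–H: 4 × 402 = 1608
  C=C: 1 × 594 = 594
  H–H: 1 × 425 = 425
  Σ(broken) = 2627 kJ
Bonds formed (products):
  C–C: 1 × 341 = 341
  C–H: 6 × 402 = 2412
  Σ(formed) = 2753 kJ
ΔH = Σ(broken) − Σ(formed) = 2627 − 2753 = −126 kJ
For 2× the reaction as written: 2 × (−126) = −252 kJ

ΔH = −252 kJ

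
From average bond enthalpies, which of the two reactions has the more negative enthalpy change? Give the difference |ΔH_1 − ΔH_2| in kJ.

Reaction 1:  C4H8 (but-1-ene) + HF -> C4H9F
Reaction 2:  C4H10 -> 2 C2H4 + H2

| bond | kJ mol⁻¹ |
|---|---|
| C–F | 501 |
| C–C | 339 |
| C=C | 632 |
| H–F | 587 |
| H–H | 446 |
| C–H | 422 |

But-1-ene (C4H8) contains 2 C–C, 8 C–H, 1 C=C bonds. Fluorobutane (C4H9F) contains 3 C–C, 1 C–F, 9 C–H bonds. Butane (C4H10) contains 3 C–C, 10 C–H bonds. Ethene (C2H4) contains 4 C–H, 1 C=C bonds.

Reaction 1:
  Bonds broken (reactants):
    C–C: 2 × 339 = 678
    C–H: 8 × 422 = 3376
    C=C: 1 × 632 = 632
    H–F: 1 × 587 = 587
    Σ(broken) = 5273 kJ
  Bonds formed (products):
    C–C: 3 × 339 = 1017
    C–F: 1 × 501 = 501
    C–H: 9 × 422 = 3798
    Σ(formed) = 5316 kJ
  ΔH_1 = 5273 − 5316 = −43 kJ
Reaction 2:
  Bonds broken (reactants):
    C–C: 3 × 339 = 1017
    C–H: 10 × 422 = 4220
    Σ(broken) = 5237 kJ
  Bonds formed (products):
    C–H: 8 × 422 = 3376
    C=C: 2 × 632 = 1264
    H–H: 1 × 446 = 446
    Σ(formed) = 5086 kJ
  ΔH_2 = 5237 − 5086 = +151 kJ
ΔH_1 − ΔH_2 = −194 kJ, so reaction 1 has the more negative ΔH; |ΔH_1 − ΔH_2| = 194 kJ.

Reaction 1, by 194 kJ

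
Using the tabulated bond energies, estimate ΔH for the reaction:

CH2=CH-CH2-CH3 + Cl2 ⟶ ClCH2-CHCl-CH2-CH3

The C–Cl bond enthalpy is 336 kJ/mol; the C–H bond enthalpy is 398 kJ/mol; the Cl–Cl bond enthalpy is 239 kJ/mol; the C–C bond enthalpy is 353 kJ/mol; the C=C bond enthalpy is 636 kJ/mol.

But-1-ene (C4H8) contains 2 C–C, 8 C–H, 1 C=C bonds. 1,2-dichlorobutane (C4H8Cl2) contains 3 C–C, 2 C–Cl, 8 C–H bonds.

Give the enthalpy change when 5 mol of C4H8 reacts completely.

ΔH = −750 kJ

Bonds broken (reactants):
  C–C: 2 × 353 = 706
  C–H: 8 × 398 = 3184
  C=C: 1 × 636 = 636
  Cl–Cl: 1 × 239 = 239
  Σ(broken) = 4765 kJ
Bonds formed (products):
  C–C: 3 × 353 = 1059
  C–Cl: 2 × 336 = 672
  C–H: 8 × 398 = 3184
  Σ(formed) = 4915 kJ
ΔH = Σ(broken) − Σ(formed) = 4765 − 4915 = −150 kJ
For 5× the reaction as written: 5 × (−150) = −750 kJ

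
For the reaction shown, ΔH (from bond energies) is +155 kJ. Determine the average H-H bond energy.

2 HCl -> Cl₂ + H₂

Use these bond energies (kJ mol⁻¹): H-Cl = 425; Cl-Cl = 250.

Let D be the H-H bond energy.
Σ(broken) = 2×425 = 850
Σ(formed) = 1×250 + 1×D = 250 + D
ΔH = Σ(broken) − Σ(formed) = (850) − (250 + D) = +600 − D
Setting this equal to +155 kJ gives D = 445 kJ/mol.

D(H-H) ≈ 445 kJ/mol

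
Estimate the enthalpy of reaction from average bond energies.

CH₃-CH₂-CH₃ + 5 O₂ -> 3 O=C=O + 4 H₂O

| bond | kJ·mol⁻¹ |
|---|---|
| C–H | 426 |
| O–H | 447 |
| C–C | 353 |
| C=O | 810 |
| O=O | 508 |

ΔH ≈ −1782 kJ

Bonds broken (reactants):
  C–C: 2 × 353 = 706
  C–H: 8 × 426 = 3408
  O=O: 5 × 508 = 2540
  Σ(broken) = 6654 kJ
Bonds formed (products):
  C=O: 6 × 810 = 4860
  O–H: 8 × 447 = 3576
  Σ(formed) = 8436 kJ
ΔH = Σ(broken) − Σ(formed) = 6654 − 8436 = −1782 kJ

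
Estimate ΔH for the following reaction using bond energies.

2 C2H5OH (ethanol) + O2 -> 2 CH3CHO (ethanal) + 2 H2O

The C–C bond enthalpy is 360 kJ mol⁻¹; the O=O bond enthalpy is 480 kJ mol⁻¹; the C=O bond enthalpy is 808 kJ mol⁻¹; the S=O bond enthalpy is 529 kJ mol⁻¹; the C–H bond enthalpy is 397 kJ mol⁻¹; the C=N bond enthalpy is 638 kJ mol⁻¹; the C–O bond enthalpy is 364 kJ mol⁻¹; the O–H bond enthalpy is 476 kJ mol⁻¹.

Bonds broken (reactants):
  C–C: 2 × 360 = 720
  C–H: 10 × 397 = 3970
  C–O: 2 × 364 = 728
  O–H: 2 × 476 = 952
  O=O: 1 × 480 = 480
  Σ(broken) = 6850 kJ
Bonds formed (products):
  C–C: 2 × 360 = 720
  C–H: 8 × 397 = 3176
  C=O: 2 × 808 = 1616
  O–H: 4 × 476 = 1904
  Σ(formed) = 7416 kJ
ΔH = Σ(broken) − Σ(formed) = 6850 − 7416 = −566 kJ

ΔH ≈ −566 kJ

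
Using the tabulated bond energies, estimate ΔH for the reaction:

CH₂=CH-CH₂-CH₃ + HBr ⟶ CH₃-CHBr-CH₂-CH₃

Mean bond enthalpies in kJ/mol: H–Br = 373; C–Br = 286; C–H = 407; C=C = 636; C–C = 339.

ΔH ≈ −23 kJ

Bonds broken (reactants):
  C–C: 2 × 339 = 678
  C–H: 8 × 407 = 3256
  C=C: 1 × 636 = 636
  H–Br: 1 × 373 = 373
  Σ(broken) = 4943 kJ
Bonds formed (products):
  C–Br: 1 × 286 = 286
  C–C: 3 × 339 = 1017
  C–H: 9 × 407 = 3663
  Σ(formed) = 4966 kJ
ΔH = Σ(broken) − Σ(formed) = 4943 − 4966 = −23 kJ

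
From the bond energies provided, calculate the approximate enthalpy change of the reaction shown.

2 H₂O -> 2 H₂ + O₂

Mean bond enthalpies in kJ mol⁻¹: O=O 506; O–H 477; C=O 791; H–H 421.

Bonds broken (reactants):
  O–H: 4 × 477 = 1908
  Σ(broken) = 1908 kJ
Bonds formed (products):
  H–H: 2 × 421 = 842
  O=O: 1 × 506 = 506
  Σ(formed) = 1348 kJ
ΔH = Σ(broken) − Σ(formed) = 1908 − 1348 = +560 kJ

ΔH ≈ +560 kJ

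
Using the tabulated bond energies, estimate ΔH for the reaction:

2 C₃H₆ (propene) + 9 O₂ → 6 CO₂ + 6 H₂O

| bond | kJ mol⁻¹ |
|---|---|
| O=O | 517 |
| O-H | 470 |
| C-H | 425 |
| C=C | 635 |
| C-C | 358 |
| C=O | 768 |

Bonds broken (reactants):
  C-C: 2 × 358 = 716
  C-H: 12 × 425 = 5100
  C=C: 2 × 635 = 1270
  O=O: 9 × 517 = 4653
  Σ(broken) = 11739 kJ
Bonds formed (products):
  C=O: 12 × 768 = 9216
  O-H: 12 × 470 = 5640
  Σ(formed) = 14856 kJ
ΔH = Σ(broken) − Σ(formed) = 11739 − 14856 = −3117 kJ

ΔH ≈ −3117 kJ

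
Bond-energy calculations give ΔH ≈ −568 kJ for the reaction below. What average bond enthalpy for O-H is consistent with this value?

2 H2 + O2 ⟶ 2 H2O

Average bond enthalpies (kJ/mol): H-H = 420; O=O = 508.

Let D be the O-H bond energy.
Σ(broken) = 2×420 + 1×508 = 1348
Σ(formed) = 4×D = 4D
ΔH = Σ(broken) − Σ(formed) = (1348) − (4D) = +1348 − 4D
Setting this equal to −568 kJ gives 4D = 1916, so D = 479 kJ/mol.

D(O-H) ≈ 479 kJ/mol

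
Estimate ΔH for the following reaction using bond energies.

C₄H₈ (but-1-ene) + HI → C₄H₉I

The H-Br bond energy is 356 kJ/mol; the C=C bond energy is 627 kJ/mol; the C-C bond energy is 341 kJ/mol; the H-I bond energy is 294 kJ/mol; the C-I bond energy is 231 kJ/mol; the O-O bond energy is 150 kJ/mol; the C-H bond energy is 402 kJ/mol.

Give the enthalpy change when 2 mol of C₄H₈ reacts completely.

Bonds broken (reactants):
  C-C: 2 × 341 = 682
  C-H: 8 × 402 = 3216
  C=C: 1 × 627 = 627
  H-I: 1 × 294 = 294
  Σ(broken) = 4819 kJ
Bonds formed (products):
  C-C: 3 × 341 = 1023
  C-H: 9 × 402 = 3618
  C-I: 1 × 231 = 231
  Σ(formed) = 4872 kJ
ΔH = Σ(broken) − Σ(formed) = 4819 − 4872 = −53 kJ
For 2× the reaction as written: 2 × (−53) = −106 kJ

ΔH = −106 kJ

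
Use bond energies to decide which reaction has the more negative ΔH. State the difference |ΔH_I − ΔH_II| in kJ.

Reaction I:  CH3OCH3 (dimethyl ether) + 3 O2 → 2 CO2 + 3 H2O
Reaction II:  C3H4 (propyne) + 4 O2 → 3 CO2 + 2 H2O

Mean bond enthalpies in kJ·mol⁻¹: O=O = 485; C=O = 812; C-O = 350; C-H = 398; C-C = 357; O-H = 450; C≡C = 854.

Reaction II, by 524 kJ

Reaction I:
  Bonds broken (reactants):
    C-H: 6 × 398 = 2388
    C-O: 2 × 350 = 700
    O=O: 3 × 485 = 1455
    Σ(broken) = 4543 kJ
  Bonds formed (products):
    C=O: 4 × 812 = 3248
    O-H: 6 × 450 = 2700
    Σ(formed) = 5948 kJ
  ΔH_I = 4543 − 5948 = −1405 kJ
Reaction II:
  Bonds broken (reactants):
    C≡C: 1 × 854 = 854
    C-C: 1 × 357 = 357
    C-H: 4 × 398 = 1592
    O=O: 4 × 485 = 1940
    Σ(broken) = 4743 kJ
  Bonds formed (products):
    C=O: 6 × 812 = 4872
    O-H: 4 × 450 = 1800
    Σ(formed) = 6672 kJ
  ΔH_II = 4743 − 6672 = −1929 kJ
ΔH_I − ΔH_II = +524 kJ, so reaction II has the more negative ΔH; |ΔH_I − ΔH_II| = 524 kJ.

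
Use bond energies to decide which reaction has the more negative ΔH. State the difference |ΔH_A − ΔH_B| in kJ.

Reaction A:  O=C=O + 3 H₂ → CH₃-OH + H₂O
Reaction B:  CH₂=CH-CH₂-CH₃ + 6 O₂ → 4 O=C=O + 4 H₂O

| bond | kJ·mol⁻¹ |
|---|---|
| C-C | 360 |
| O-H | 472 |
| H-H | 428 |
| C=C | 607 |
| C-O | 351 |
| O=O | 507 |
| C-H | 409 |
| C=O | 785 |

Reaction B, by 2275 kJ

Reaction A:
  Bonds broken (reactants):
    C=O: 2 × 785 = 1570
    H-H: 3 × 428 = 1284
    Σ(broken) = 2854 kJ
  Bonds formed (products):
    C-H: 3 × 409 = 1227
    C-O: 1 × 351 = 351
    O-H: 3 × 472 = 1416
    Σ(formed) = 2994 kJ
  ΔH_A = 2854 − 2994 = −140 kJ
Reaction B:
  Bonds broken (reactants):
    C-C: 2 × 360 = 720
    C-H: 8 × 409 = 3272
    C=C: 1 × 607 = 607
    O=O: 6 × 507 = 3042
    Σ(broken) = 7641 kJ
  Bonds formed (products):
    C=O: 8 × 785 = 6280
    O-H: 8 × 472 = 3776
    Σ(formed) = 10056 kJ
  ΔH_B = 7641 − 10056 = −2415 kJ
ΔH_A − ΔH_B = +2275 kJ, so reaction B has the more negative ΔH; |ΔH_A − ΔH_B| = 2275 kJ.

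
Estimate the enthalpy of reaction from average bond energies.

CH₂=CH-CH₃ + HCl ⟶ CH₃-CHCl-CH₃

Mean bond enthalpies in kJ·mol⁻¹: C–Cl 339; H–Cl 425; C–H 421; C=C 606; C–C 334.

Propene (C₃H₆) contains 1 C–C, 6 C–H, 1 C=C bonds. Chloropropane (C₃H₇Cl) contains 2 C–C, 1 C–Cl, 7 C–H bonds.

Bonds broken (reactants):
  C–C: 1 × 334 = 334
  C–H: 6 × 421 = 2526
  C=C: 1 × 606 = 606
  H–Cl: 1 × 425 = 425
  Σ(broken) = 3891 kJ
Bonds formed (products):
  C–C: 2 × 334 = 668
  C–Cl: 1 × 339 = 339
  C–H: 7 × 421 = 2947
  Σ(formed) = 3954 kJ
ΔH = Σ(broken) − Σ(formed) = 3891 − 3954 = −63 kJ

ΔH ≈ −63 kJ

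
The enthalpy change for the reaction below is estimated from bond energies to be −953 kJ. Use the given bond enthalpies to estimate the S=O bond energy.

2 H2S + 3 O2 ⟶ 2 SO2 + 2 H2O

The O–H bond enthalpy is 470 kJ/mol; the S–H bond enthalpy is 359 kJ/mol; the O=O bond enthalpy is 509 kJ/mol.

Let D be the S=O bond energy.
Σ(broken) = 3×509 + 4×359 = 2963
Σ(formed) = 4×470 + 4×D = 1880 + 4D
ΔH = Σ(broken) − Σ(formed) = (2963) − (1880 + 4D) = +1083 − 4D
Setting this equal to −953 kJ gives 4D = 2036, so D = 509 kJ/mol.

D(S=O) ≈ 509 kJ/mol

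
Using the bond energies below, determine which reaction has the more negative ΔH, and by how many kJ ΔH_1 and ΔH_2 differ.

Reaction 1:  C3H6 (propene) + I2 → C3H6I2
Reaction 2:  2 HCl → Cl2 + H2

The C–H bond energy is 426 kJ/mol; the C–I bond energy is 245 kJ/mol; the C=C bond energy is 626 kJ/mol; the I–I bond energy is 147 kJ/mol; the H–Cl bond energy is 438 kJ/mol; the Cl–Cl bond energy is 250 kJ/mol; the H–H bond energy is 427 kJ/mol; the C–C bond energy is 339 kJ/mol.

Reaction 1:
  Bonds broken (reactants):
    C–C: 1 × 339 = 339
    C–H: 6 × 426 = 2556
    C=C: 1 × 626 = 626
    I–I: 1 × 147 = 147
    Σ(broken) = 3668 kJ
  Bonds formed (products):
    C–C: 2 × 339 = 678
    C–H: 6 × 426 = 2556
    C–I: 2 × 245 = 490
    Σ(formed) = 3724 kJ
  ΔH_1 = 3668 − 3724 = −56 kJ
Reaction 2:
  Bonds broken (reactants):
    H–Cl: 2 × 438 = 876
    Σ(broken) = 876 kJ
  Bonds formed (products):
    Cl–Cl: 1 × 250 = 250
    H–H: 1 × 427 = 427
    Σ(formed) = 677 kJ
  ΔH_2 = 876 − 677 = +199 kJ
ΔH_1 − ΔH_2 = −255 kJ, so reaction 1 has the more negative ΔH; |ΔH_1 − ΔH_2| = 255 kJ.

Reaction 1, by 255 kJ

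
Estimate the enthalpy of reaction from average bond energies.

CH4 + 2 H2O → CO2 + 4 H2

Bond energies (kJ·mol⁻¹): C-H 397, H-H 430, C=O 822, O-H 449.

ΔH ≈ +20 kJ

Bonds broken (reactants):
  C-H: 4 × 397 = 1588
  O-H: 4 × 449 = 1796
  Σ(broken) = 3384 kJ
Bonds formed (products):
  C=O: 2 × 822 = 1644
  H-H: 4 × 430 = 1720
  Σ(formed) = 3364 kJ
ΔH = Σ(broken) − Σ(formed) = 3384 − 3364 = +20 kJ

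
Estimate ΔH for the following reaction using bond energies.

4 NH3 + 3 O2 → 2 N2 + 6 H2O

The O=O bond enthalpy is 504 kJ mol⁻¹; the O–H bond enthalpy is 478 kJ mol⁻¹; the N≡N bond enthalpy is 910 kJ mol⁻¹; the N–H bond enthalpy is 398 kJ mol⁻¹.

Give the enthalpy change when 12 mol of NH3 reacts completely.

ΔH = −3804 kJ

Bonds broken (reactants):
  N–H: 12 × 398 = 4776
  O=O: 3 × 504 = 1512
  Σ(broken) = 6288 kJ
Bonds formed (products):
  N≡N: 2 × 910 = 1820
  O–H: 12 × 478 = 5736
  Σ(formed) = 7556 kJ
ΔH = Σ(broken) − Σ(formed) = 6288 − 7556 = −1268 kJ
For 3× the reaction as written: 3 × (−1268) = −3804 kJ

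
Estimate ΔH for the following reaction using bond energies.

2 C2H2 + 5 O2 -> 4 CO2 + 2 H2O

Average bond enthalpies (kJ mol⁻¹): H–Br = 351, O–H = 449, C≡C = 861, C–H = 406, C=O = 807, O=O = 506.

ΔH ≈ −2376 kJ

Bonds broken (reactants):
  C≡C: 2 × 861 = 1722
  C–H: 4 × 406 = 1624
  O=O: 5 × 506 = 2530
  Σ(broken) = 5876 kJ
Bonds formed (products):
  C=O: 8 × 807 = 6456
  O–H: 4 × 449 = 1796
  Σ(formed) = 8252 kJ
ΔH = Σ(broken) − Σ(formed) = 5876 − 8252 = −2376 kJ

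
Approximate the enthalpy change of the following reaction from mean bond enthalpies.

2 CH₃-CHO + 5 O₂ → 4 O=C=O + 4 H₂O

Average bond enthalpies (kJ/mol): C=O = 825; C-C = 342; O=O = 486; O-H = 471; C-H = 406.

Bonds broken (reactants):
  C-C: 2 × 342 = 684
  C-H: 8 × 406 = 3248
  C=O: 2 × 825 = 1650
  O=O: 5 × 486 = 2430
  Σ(broken) = 8012 kJ
Bonds formed (products):
  C=O: 8 × 825 = 6600
  O-H: 8 × 471 = 3768
  Σ(formed) = 10368 kJ
ΔH = Σ(broken) − Σ(formed) = 8012 − 10368 = −2356 kJ

ΔH ≈ −2356 kJ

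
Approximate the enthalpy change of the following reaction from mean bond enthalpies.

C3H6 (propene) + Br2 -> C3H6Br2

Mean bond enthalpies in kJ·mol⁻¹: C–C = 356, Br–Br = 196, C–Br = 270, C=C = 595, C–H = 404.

ΔH ≈ −105 kJ

Bonds broken (reactants):
  Br–Br: 1 × 196 = 196
  C–C: 1 × 356 = 356
  C–H: 6 × 404 = 2424
  C=C: 1 × 595 = 595
  Σ(broken) = 3571 kJ
Bonds formed (products):
  C–Br: 2 × 270 = 540
  C–C: 2 × 356 = 712
  C–H: 6 × 404 = 2424
  Σ(formed) = 3676 kJ
ΔH = Σ(broken) − Σ(formed) = 3571 − 3676 = −105 kJ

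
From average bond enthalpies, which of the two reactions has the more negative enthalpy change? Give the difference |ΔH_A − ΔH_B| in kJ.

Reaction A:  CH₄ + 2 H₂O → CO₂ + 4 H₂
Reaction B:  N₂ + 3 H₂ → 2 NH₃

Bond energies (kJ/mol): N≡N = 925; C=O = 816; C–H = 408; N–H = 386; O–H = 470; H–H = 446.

Reaction A:
  Bonds broken (reactants):
    C–H: 4 × 408 = 1632
    O–H: 4 × 470 = 1880
    Σ(broken) = 3512 kJ
  Bonds formed (products):
    C=O: 2 × 816 = 1632
    H–H: 4 × 446 = 1784
    Σ(formed) = 3416 kJ
  ΔH_A = 3512 − 3416 = +96 kJ
Reaction B:
  Bonds broken (reactants):
    H–H: 3 × 446 = 1338
    N≡N: 1 × 925 = 925
    Σ(broken) = 2263 kJ
  Bonds formed (products):
    N–H: 6 × 386 = 2316
    Σ(formed) = 2316 kJ
  ΔH_B = 2263 − 2316 = −53 kJ
ΔH_A − ΔH_B = +149 kJ, so reaction B has the more negative ΔH; |ΔH_A − ΔH_B| = 149 kJ.

Reaction B, by 149 kJ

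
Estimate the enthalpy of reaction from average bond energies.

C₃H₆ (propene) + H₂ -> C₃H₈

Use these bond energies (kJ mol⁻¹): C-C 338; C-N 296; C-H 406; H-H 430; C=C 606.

ΔH ≈ −114 kJ

Bonds broken (reactants):
  C-C: 1 × 338 = 338
  C-H: 6 × 406 = 2436
  C=C: 1 × 606 = 606
  H-H: 1 × 430 = 430
  Σ(broken) = 3810 kJ
Bonds formed (products):
  C-C: 2 × 338 = 676
  C-H: 8 × 406 = 3248
  Σ(formed) = 3924 kJ
ΔH = Σ(broken) − Σ(formed) = 3810 − 3924 = −114 kJ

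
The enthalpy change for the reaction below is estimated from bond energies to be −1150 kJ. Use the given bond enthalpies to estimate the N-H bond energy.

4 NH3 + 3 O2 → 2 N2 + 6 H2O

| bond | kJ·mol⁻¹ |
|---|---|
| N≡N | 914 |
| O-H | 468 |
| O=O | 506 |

Let D be the N-H bond energy.
Σ(broken) = 12×D + 3×506 = 1518 + 12D
Σ(formed) = 2×914 + 12×468 = 7444
ΔH = Σ(broken) − Σ(formed) = (1518 + 12D) − (7444) = −5926 + 12D
Setting this equal to −1150 kJ gives 12D = 4776, so D = 398 kJ/mol.

D(N-H) ≈ 398 kJ/mol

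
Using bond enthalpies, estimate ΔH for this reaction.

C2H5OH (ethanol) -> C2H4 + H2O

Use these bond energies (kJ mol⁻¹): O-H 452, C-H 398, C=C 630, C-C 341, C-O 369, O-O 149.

ΔH ≈ +26 kJ

Bonds broken (reactants):
  C-C: 1 × 341 = 341
  C-H: 5 × 398 = 1990
  C-O: 1 × 369 = 369
  O-H: 1 × 452 = 452
  Σ(broken) = 3152 kJ
Bonds formed (products):
  C-H: 4 × 398 = 1592
  C=C: 1 × 630 = 630
  O-H: 2 × 452 = 904
  Σ(formed) = 3126 kJ
ΔH = Σ(broken) − Σ(formed) = 3152 − 3126 = +26 kJ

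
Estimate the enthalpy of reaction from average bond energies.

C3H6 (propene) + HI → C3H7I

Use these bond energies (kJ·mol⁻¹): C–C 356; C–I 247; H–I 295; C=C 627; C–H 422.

Bonds broken (reactants):
  C–C: 1 × 356 = 356
  C–H: 6 × 422 = 2532
  C=C: 1 × 627 = 627
  H–I: 1 × 295 = 295
  Σ(broken) = 3810 kJ
Bonds formed (products):
  C–C: 2 × 356 = 712
  C–H: 7 × 422 = 2954
  C–I: 1 × 247 = 247
  Σ(formed) = 3913 kJ
ΔH = Σ(broken) − Σ(formed) = 3810 − 3913 = −103 kJ

ΔH ≈ −103 kJ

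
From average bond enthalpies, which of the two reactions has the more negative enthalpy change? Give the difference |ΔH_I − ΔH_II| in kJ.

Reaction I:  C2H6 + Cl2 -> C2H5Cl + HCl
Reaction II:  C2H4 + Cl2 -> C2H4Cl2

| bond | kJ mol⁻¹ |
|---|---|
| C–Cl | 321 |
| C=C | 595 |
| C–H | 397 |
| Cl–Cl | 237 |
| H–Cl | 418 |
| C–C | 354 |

Reaction I:
  Bonds broken (reactants):
    C–C: 1 × 354 = 354
    C–H: 6 × 397 = 2382
    Cl–Cl: 1 × 237 = 237
    Σ(broken) = 2973 kJ
  Bonds formed (products):
    C–C: 1 × 354 = 354
    C–Cl: 1 × 321 = 321
    C–H: 5 × 397 = 1985
    H–Cl: 1 × 418 = 418
    Σ(formed) = 3078 kJ
  ΔH_I = 2973 − 3078 = −105 kJ
Reaction II:
  Bonds broken (reactants):
    C–H: 4 × 397 = 1588
    C=C: 1 × 595 = 595
    Cl–Cl: 1 × 237 = 237
    Σ(broken) = 2420 kJ
  Bonds formed (products):
    C–C: 1 × 354 = 354
    C–Cl: 2 × 321 = 642
    C–H: 4 × 397 = 1588
    Σ(formed) = 2584 kJ
  ΔH_II = 2420 − 2584 = −164 kJ
ΔH_I − ΔH_II = +59 kJ, so reaction II has the more negative ΔH; |ΔH_I − ΔH_II| = 59 kJ.

Reaction II, by 59 kJ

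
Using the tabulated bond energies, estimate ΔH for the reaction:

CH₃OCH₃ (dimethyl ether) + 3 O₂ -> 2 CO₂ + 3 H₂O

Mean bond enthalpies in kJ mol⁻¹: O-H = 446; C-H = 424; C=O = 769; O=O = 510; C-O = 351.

Bonds broken (reactants):
  C-H: 6 × 424 = 2544
  C-O: 2 × 351 = 702
  O=O: 3 × 510 = 1530
  Σ(broken) = 4776 kJ
Bonds formed (products):
  C=O: 4 × 769 = 3076
  O-H: 6 × 446 = 2676
  Σ(formed) = 5752 kJ
ΔH = Σ(broken) − Σ(formed) = 4776 − 5752 = −976 kJ

ΔH ≈ −976 kJ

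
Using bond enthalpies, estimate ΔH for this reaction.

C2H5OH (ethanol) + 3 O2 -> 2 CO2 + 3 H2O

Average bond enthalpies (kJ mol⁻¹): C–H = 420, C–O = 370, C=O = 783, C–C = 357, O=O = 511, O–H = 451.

ΔH ≈ −1027 kJ

Bonds broken (reactants):
  C–C: 1 × 357 = 357
  C–H: 5 × 420 = 2100
  C–O: 1 × 370 = 370
  O–H: 1 × 451 = 451
  O=O: 3 × 511 = 1533
  Σ(broken) = 4811 kJ
Bonds formed (products):
  C=O: 4 × 783 = 3132
  O–H: 6 × 451 = 2706
  Σ(formed) = 5838 kJ
ΔH = Σ(broken) − Σ(formed) = 4811 − 5838 = −1027 kJ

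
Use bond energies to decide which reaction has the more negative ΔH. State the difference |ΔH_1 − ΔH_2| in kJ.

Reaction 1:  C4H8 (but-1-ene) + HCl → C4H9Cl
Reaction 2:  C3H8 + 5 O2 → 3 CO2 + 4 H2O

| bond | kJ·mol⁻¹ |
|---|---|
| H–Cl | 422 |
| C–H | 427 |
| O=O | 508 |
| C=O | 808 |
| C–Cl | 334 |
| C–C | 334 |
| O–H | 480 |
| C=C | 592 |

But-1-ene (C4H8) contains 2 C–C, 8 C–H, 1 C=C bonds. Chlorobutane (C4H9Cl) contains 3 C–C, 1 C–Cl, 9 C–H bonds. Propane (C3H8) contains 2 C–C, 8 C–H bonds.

Reaction 1:
  Bonds broken (reactants):
    C–C: 2 × 334 = 668
    C–H: 8 × 427 = 3416
    C=C: 1 × 592 = 592
    H–Cl: 1 × 422 = 422
    Σ(broken) = 5098 kJ
  Bonds formed (products):
    C–C: 3 × 334 = 1002
    C–Cl: 1 × 334 = 334
    C–H: 9 × 427 = 3843
    Σ(formed) = 5179 kJ
  ΔH_1 = 5098 − 5179 = −81 kJ
Reaction 2:
  Bonds broken (reactants):
    C–C: 2 × 334 = 668
    C–H: 8 × 427 = 3416
    O=O: 5 × 508 = 2540
    Σ(broken) = 6624 kJ
  Bonds formed (products):
    C=O: 6 × 808 = 4848
    O–H: 8 × 480 = 3840
    Σ(formed) = 8688 kJ
  ΔH_2 = 6624 − 8688 = −2064 kJ
ΔH_1 − ΔH_2 = +1983 kJ, so reaction 2 has the more negative ΔH; |ΔH_1 − ΔH_2| = 1983 kJ.

Reaction 2, by 1983 kJ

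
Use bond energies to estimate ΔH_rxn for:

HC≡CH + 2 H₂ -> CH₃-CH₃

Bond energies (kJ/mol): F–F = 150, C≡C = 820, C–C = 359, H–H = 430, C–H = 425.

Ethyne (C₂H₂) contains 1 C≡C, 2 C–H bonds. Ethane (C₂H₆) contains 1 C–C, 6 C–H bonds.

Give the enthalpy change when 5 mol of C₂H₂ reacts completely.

Bonds broken (reactants):
  C≡C: 1 × 820 = 820
  C–H: 2 × 425 = 850
  H–H: 2 × 430 = 860
  Σ(broken) = 2530 kJ
Bonds formed (products):
  C–C: 1 × 359 = 359
  C–H: 6 × 425 = 2550
  Σ(formed) = 2909 kJ
ΔH = Σ(broken) − Σ(formed) = 2530 − 2909 = −379 kJ
For 5× the reaction as written: 5 × (−379) = −1895 kJ

ΔH = −1895 kJ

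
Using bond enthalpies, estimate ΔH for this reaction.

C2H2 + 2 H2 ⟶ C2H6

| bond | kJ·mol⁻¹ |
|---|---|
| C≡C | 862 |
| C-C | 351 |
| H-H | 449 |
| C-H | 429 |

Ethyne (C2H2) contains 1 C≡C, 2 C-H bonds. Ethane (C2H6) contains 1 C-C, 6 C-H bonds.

ΔH ≈ −307 kJ

Bonds broken (reactants):
  C≡C: 1 × 862 = 862
  C-H: 2 × 429 = 858
  H-H: 2 × 449 = 898
  Σ(broken) = 2618 kJ
Bonds formed (products):
  C-C: 1 × 351 = 351
  C-H: 6 × 429 = 2574
  Σ(formed) = 2925 kJ
ΔH = Σ(broken) − Σ(formed) = 2618 − 2925 = −307 kJ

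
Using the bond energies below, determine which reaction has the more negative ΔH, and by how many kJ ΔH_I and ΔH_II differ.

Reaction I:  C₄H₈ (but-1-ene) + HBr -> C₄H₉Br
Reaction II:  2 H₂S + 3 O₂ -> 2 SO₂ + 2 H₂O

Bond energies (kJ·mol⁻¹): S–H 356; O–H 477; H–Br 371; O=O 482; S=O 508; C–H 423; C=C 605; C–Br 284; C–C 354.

Reaction I:
  Bonds broken (reactants):
    C–C: 2 × 354 = 708
    C–H: 8 × 423 = 3384
    C=C: 1 × 605 = 605
    H–Br: 1 × 371 = 371
    Σ(broken) = 5068 kJ
  Bonds formed (products):
    C–Br: 1 × 284 = 284
    C–C: 3 × 354 = 1062
    C–H: 9 × 423 = 3807
    Σ(formed) = 5153 kJ
  ΔH_I = 5068 − 5153 = −85 kJ
Reaction II:
  Bonds broken (reactants):
    O=O: 3 × 482 = 1446
    S–H: 4 × 356 = 1424
    Σ(broken) = 2870 kJ
  Bonds formed (products):
    O–H: 4 × 477 = 1908
    S=O: 4 × 508 = 2032
    Σ(formed) = 3940 kJ
  ΔH_II = 2870 − 3940 = −1070 kJ
ΔH_I − ΔH_II = +985 kJ, so reaction II has the more negative ΔH; |ΔH_I − ΔH_II| = 985 kJ.

Reaction II, by 985 kJ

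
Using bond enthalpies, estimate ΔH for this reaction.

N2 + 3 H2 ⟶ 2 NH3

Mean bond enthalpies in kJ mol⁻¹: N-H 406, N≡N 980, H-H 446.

Bonds broken (reactants):
  H-H: 3 × 446 = 1338
  N≡N: 1 × 980 = 980
  Σ(broken) = 2318 kJ
Bonds formed (products):
  N-H: 6 × 406 = 2436
  Σ(formed) = 2436 kJ
ΔH = Σ(broken) − Σ(formed) = 2318 − 2436 = −118 kJ

ΔH ≈ −118 kJ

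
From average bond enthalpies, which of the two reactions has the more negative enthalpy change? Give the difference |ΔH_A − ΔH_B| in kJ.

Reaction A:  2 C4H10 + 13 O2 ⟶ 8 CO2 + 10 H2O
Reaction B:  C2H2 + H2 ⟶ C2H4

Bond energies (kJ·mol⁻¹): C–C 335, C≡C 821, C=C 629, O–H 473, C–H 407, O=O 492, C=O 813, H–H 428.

Reaction A, by 5728 kJ

Reaction A:
  Bonds broken (reactants):
    C–C: 6 × 335 = 2010
    C–H: 20 × 407 = 8140
    O=O: 13 × 492 = 6396
    Σ(broken) = 16546 kJ
  Bonds formed (products):
    C=O: 16 × 813 = 13008
    O–H: 20 × 473 = 9460
    Σ(formed) = 22468 kJ
  ΔH_A = 16546 − 22468 = −5922 kJ
Reaction B:
  Bonds broken (reactants):
    C≡C: 1 × 821 = 821
    C–H: 2 × 407 = 814
    H–H: 1 × 428 = 428
    Σ(broken) = 2063 kJ
  Bonds formed (products):
    C–H: 4 × 407 = 1628
    C=C: 1 × 629 = 629
    Σ(formed) = 2257 kJ
  ΔH_B = 2063 − 2257 = −194 kJ
ΔH_A − ΔH_B = −5728 kJ, so reaction A has the more negative ΔH; |ΔH_A − ΔH_B| = 5728 kJ.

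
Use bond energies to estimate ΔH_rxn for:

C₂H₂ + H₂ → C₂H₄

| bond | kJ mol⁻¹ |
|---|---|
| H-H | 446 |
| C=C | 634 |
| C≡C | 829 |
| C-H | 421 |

Bonds broken (reactants):
  C≡C: 1 × 829 = 829
  C-H: 2 × 421 = 842
  H-H: 1 × 446 = 446
  Σ(broken) = 2117 kJ
Bonds formed (products):
  C-H: 4 × 421 = 1684
  C=C: 1 × 634 = 634
  Σ(formed) = 2318 kJ
ΔH = Σ(broken) − Σ(formed) = 2117 − 2318 = −201 kJ

ΔH ≈ −201 kJ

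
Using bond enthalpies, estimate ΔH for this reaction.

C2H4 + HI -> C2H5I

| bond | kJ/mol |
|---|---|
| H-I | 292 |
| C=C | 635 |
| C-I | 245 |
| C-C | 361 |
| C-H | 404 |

Bonds broken (reactants):
  C-H: 4 × 404 = 1616
  C=C: 1 × 635 = 635
  H-I: 1 × 292 = 292
  Σ(broken) = 2543 kJ
Bonds formed (products):
  C-C: 1 × 361 = 361
  C-H: 5 × 404 = 2020
  C-I: 1 × 245 = 245
  Σ(formed) = 2626 kJ
ΔH = Σ(broken) − Σ(formed) = 2543 − 2626 = −83 kJ

ΔH ≈ −83 kJ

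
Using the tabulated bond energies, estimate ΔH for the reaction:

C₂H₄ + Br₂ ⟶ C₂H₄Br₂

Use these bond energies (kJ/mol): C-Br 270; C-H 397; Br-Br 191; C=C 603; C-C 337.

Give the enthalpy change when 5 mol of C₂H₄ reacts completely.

ΔH = −415 kJ

Bonds broken (reactants):
  Br-Br: 1 × 191 = 191
  C-H: 4 × 397 = 1588
  C=C: 1 × 603 = 603
  Σ(broken) = 2382 kJ
Bonds formed (products):
  C-Br: 2 × 270 = 540
  C-C: 1 × 337 = 337
  C-H: 4 × 397 = 1588
  Σ(formed) = 2465 kJ
ΔH = Σ(broken) − Σ(formed) = 2382 − 2465 = −83 kJ
For 5× the reaction as written: 5 × (−83) = −415 kJ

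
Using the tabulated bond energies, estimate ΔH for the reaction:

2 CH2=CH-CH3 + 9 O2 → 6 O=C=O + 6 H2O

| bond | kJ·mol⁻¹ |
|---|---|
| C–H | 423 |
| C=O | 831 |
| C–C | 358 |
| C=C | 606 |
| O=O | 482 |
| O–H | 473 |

Bonds broken (reactants):
  C–C: 2 × 358 = 716
  C–H: 12 × 423 = 5076
  C=C: 2 × 606 = 1212
  O=O: 9 × 482 = 4338
  Σ(broken) = 11342 kJ
Bonds formed (products):
  C=O: 12 × 831 = 9972
  O–H: 12 × 473 = 5676
  Σ(formed) = 15648 kJ
ΔH = Σ(broken) − Σ(formed) = 11342 − 15648 = −4306 kJ

ΔH ≈ −4306 kJ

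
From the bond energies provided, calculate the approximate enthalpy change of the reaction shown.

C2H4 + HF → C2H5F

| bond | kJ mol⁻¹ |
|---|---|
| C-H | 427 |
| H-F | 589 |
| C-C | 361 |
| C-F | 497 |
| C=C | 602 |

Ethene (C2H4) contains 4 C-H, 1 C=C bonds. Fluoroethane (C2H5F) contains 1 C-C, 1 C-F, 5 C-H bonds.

ΔH ≈ −94 kJ

Bonds broken (reactants):
  C-H: 4 × 427 = 1708
  C=C: 1 × 602 = 602
  H-F: 1 × 589 = 589
  Σ(broken) = 2899 kJ
Bonds formed (products):
  C-C: 1 × 361 = 361
  C-F: 1 × 497 = 497
  C-H: 5 × 427 = 2135
  Σ(formed) = 2993 kJ
ΔH = Σ(broken) − Σ(formed) = 2899 − 2993 = −94 kJ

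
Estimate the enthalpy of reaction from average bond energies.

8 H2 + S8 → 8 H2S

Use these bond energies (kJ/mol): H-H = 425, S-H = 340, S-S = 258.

ΔH ≈ +24 kJ

Bonds broken (reactants):
  H-H: 8 × 425 = 3400
  S-S: 8 × 258 = 2064
  Σ(broken) = 5464 kJ
Bonds formed (products):
  S-H: 16 × 340 = 5440
  Σ(formed) = 5440 kJ
ΔH = Σ(broken) − Σ(formed) = 5464 − 5440 = +24 kJ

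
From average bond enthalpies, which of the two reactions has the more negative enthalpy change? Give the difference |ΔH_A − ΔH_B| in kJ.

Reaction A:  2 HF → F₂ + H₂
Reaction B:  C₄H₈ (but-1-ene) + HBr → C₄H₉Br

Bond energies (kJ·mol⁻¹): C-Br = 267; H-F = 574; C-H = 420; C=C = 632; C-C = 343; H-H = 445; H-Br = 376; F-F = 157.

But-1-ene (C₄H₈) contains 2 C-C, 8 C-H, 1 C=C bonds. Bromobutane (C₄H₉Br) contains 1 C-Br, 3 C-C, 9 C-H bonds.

Reaction A:
  Bonds broken (reactants):
    H-F: 2 × 574 = 1148
    Σ(broken) = 1148 kJ
  Bonds formed (products):
    F-F: 1 × 157 = 157
    H-H: 1 × 445 = 445
    Σ(formed) = 602 kJ
  ΔH_A = 1148 − 602 = +546 kJ
Reaction B:
  Bonds broken (reactants):
    C-C: 2 × 343 = 686
    C-H: 8 × 420 = 3360
    C=C: 1 × 632 = 632
    H-Br: 1 × 376 = 376
    Σ(broken) = 5054 kJ
  Bonds formed (products):
    C-Br: 1 × 267 = 267
    C-C: 3 × 343 = 1029
    C-H: 9 × 420 = 3780
    Σ(formed) = 5076 kJ
  ΔH_B = 5054 − 5076 = −22 kJ
ΔH_A − ΔH_B = +568 kJ, so reaction B has the more negative ΔH; |ΔH_A − ΔH_B| = 568 kJ.

Reaction B, by 568 kJ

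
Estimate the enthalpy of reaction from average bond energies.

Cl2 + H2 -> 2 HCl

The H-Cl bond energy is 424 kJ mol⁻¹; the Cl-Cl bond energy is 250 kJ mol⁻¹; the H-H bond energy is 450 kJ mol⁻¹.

Bonds broken (reactants):
  Cl-Cl: 1 × 250 = 250
  H-H: 1 × 450 = 450
  Σ(broken) = 700 kJ
Bonds formed (products):
  H-Cl: 2 × 424 = 848
  Σ(formed) = 848 kJ
ΔH = Σ(broken) − Σ(formed) = 700 − 848 = −148 kJ

ΔH ≈ −148 kJ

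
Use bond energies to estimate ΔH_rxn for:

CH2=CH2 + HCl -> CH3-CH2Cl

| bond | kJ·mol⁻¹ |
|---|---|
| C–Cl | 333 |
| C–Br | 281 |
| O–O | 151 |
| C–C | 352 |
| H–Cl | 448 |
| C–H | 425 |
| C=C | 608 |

ΔH ≈ −54 kJ

Bonds broken (reactants):
  C–H: 4 × 425 = 1700
  C=C: 1 × 608 = 608
  H–Cl: 1 × 448 = 448
  Σ(broken) = 2756 kJ
Bonds formed (products):
  C–C: 1 × 352 = 352
  C–Cl: 1 × 333 = 333
  C–H: 5 × 425 = 2125
  Σ(formed) = 2810 kJ
ΔH = Σ(broken) − Σ(formed) = 2756 − 2810 = −54 kJ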